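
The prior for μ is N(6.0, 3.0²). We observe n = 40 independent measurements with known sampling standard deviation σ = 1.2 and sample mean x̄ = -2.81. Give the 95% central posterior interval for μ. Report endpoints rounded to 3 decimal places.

Posterior precision = 1/3.0² + 40/1.2² = 0.1111 + 27.7778 = 27.8889, so posterior SD = 0.1894.
Posterior mean = (6.0/3.0² + 40·-2.81/1.2²) / 27.8889 = -2.7749.
Interval: -2.7749 ± 1.960 × 0.1894 → [-3.146, -2.404].

[-3.146, -2.404]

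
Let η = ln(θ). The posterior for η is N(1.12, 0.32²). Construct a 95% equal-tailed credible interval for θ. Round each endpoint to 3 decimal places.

[1.637, 5.738]

On the log scale the 95% interval is 1.12 ± 1.960 × 0.32 = [0.4928, 1.7472].
Exponentiate: [e^0.4928, e^1.7472] = [1.637, 5.738].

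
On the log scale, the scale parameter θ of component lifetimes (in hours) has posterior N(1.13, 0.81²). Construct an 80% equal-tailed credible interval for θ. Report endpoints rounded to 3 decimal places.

[1.096, 8.741]

On the log scale the 80% interval is 1.13 ± 1.282 × 0.81 = [0.0919, 2.1681].
Exponentiate: [e^0.0919, e^2.1681] = [1.096, 8.741].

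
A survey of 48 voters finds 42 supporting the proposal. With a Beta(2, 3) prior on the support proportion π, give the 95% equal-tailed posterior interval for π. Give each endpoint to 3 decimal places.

[0.719, 0.918]

Posterior: Beta(2+42, 3+6) = Beta(44, 9).
Equal-tailed 95% interval: the 0.025 and 0.975 quantiles of Beta(44, 9).
Posterior mean ≈ 0.830, SD ≈ 0.051; a Normal approximation gives roughly [0.730, 0.930].
Exact: F⁻¹(0.025) = 0.719; F⁻¹(0.975) = 0.918.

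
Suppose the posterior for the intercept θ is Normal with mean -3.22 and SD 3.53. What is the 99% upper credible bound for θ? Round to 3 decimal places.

4.992

Need U with P(θ ≤ U) = 0.99: U = -3.22 + z_{0.01}·3.53.
z = 2.326; U = -3.22 + 2.326 × 3.53 = 4.992.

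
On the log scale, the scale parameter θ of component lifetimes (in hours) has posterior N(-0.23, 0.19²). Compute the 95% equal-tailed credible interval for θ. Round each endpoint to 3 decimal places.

On the log scale the 95% interval is -0.23 ± 1.960 × 0.19 = [-0.6024, 0.1424].
Exponentiate: [e^-0.6024, e^0.1424] = [0.547, 1.153].

[0.547, 1.153]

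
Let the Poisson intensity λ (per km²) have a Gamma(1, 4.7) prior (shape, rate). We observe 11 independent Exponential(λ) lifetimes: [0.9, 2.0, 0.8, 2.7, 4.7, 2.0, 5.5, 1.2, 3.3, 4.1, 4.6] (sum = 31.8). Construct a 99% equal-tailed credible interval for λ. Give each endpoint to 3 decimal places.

Posterior: Gamma(1+11, 4.7+31.8) = Gamma(12, 36.5) (shape, rate).
Equal-tailed 99% interval: Gamma(12, 36.5) quantiles at 0.005 and 0.995.
Posterior mean ≈ 0.329, SD ≈ 0.095; a Normal approximation gives roughly [0.084, 0.573].
Exact: lower = 0.135; upper = 0.624.

[0.135, 0.624]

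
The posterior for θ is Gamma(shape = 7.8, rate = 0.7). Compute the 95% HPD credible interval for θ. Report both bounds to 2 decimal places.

[4.07, 19.09]

The posterior is unimodal and skewed, so the HPD interval has equal density at both endpoints and is the shortest 95% interval.
Solving f(4.07) = f(19.09) with F(19.09) − F(4.07) = 0.95 gives [4.07, 19.09].
For comparison, the equal-tailed interval is [4.75, 20.22]; the HPD is narrower and shifted toward the mode.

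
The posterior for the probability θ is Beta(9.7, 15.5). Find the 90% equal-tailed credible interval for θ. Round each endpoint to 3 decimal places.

Posterior: Beta(9.7, 15.5).
Equal-tailed 90% interval: the 0.05 and 0.95 quantiles of Beta(9.7, 15.5).
Posterior mean ≈ 0.385, SD ≈ 0.095; a Normal approximation gives roughly [0.229, 0.541].
Exact: F⁻¹(0.05) = 0.234; F⁻¹(0.95) = 0.547.

[0.234, 0.547]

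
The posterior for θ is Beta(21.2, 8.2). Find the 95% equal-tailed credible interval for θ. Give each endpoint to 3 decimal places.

[0.549, 0.865]

Posterior: Beta(21.2, 8.2).
Equal-tailed 95% interval: the 0.025 and 0.975 quantiles of Beta(21.2, 8.2).
Posterior mean ≈ 0.721, SD ≈ 0.081; a Normal approximation gives roughly [0.562, 0.881].
Exact: F⁻¹(0.025) = 0.549; F⁻¹(0.975) = 0.865.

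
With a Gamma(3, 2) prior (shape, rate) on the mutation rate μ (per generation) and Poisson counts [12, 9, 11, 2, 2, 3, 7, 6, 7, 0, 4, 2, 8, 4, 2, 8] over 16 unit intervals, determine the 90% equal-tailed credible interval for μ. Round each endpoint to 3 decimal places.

Posterior: Gamma(3+87, 2+16) = Gamma(90, 18) (shape, rate).
Equal-tailed 90% interval: Gamma(90, 18) quantiles at 0.05 and 0.95.
Posterior mean ≈ 5.000, SD ≈ 0.527; a Normal approximation gives roughly [4.133, 5.867].
Exact: lower = 4.166; upper = 5.897.

[4.166, 5.897]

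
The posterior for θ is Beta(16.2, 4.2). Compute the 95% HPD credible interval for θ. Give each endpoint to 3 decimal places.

The posterior is unimodal and skewed, so the HPD interval has equal density at both endpoints and is the shortest 95% interval.
Solving f(0.622) = f(0.949) with F(0.949) − F(0.622) = 0.95 gives [0.622, 0.949].
For comparison, the equal-tailed interval is [0.599, 0.935]; the HPD is narrower and shifted toward the mode.

[0.622, 0.949]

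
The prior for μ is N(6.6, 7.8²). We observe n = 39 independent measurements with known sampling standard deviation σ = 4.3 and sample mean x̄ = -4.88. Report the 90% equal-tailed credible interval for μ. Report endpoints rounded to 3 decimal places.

Posterior precision = 1/7.8² + 39/4.3² = 0.0164 + 2.1092 = 2.1257, so posterior SD = 0.6859.
Posterior mean = (6.6/7.8² + 39·-4.88/4.3²) / 2.1257 = -4.7912.
Interval: -4.7912 ± 1.645 × 0.6859 → [-5.919, -3.663].

[-5.919, -3.663]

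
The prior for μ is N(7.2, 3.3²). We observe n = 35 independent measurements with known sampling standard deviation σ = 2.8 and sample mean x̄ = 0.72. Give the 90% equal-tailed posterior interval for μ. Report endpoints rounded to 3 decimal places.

Posterior precision = 1/3.3² + 35/2.8² = 0.0918 + 4.4643 = 4.5561, so posterior SD = 0.4685.
Posterior mean = (7.2/3.3² + 35·0.72/2.8²) / 4.5561 = 0.8506.
Interval: 0.8506 ± 1.645 × 0.4685 → [0.080, 1.621].

[0.080, 1.621]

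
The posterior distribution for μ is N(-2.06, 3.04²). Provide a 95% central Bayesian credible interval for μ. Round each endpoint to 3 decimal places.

[-8.018, 3.898]

The posterior is symmetric, so the 95% equal-tailed interval is μ = -2.06 ± z·3.04 with z = 1.960.
Half-width: 1.960 × 3.04 = 5.958.
-2.06 − 5.958 = -8.018; -2.06 + 5.958 = 3.898.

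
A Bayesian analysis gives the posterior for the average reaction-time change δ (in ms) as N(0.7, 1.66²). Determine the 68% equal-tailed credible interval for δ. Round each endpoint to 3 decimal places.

The posterior is symmetric, so the 68% equal-tailed interval is δ = 0.7 ± z·1.66 with z = 0.994.
Half-width: 0.994 × 1.66 = 1.651.
0.7 − 1.651 = -0.951; 0.7 + 1.651 = 2.351.

[-0.951, 2.351]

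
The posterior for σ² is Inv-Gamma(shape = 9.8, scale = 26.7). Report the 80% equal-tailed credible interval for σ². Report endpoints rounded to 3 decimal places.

Inverse-Gamma(9.8, 26.7) quantiles: F⁻¹(0.1) and F⁻¹(0.9).
Equivalently, 1/σ² ~ Gamma(9.8, rate = 26.7); invert its 0.9 and 0.1 quantiles.
Posterior mean ≈ 3.034, SD ≈ 1.086; a Normal approximation gives roughly [1.642, 4.426].
Exact: lower = 1.912; upper = 4.404.

[1.912, 4.404]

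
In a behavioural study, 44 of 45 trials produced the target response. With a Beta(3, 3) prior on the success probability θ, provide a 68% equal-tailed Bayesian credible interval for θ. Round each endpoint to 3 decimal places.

Posterior: Beta(3+44, 3+1) = Beta(47, 4).
Equal-tailed 68% interval: the 0.16 and 0.84 quantiles of Beta(47, 4).
Posterior mean ≈ 0.922, SD ≈ 0.037; a Normal approximation gives roughly [0.884, 0.959].
Exact: F⁻¹(0.16) = 0.885; F⁻¹(0.84) = 0.958.

[0.885, 0.958]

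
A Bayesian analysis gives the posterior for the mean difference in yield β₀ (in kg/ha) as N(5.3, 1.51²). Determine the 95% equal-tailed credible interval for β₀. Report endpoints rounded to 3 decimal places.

The posterior is symmetric, so the 95% equal-tailed interval is β₀ = 5.3 ± z·1.51 with z = 1.960.
Half-width: 1.960 × 1.51 = 2.960.
5.3 − 2.960 = 2.340; 5.3 + 2.960 = 8.260.

[2.340, 8.260]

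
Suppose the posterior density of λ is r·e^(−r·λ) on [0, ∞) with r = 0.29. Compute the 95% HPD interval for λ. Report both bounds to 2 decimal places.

The exponential density is strictly decreasing on [0, ∞), so the HPD interval is anchored at 0: [0, q] with P(λ ≤ q) = 0.95.
q = −ln(1 − 0.95) / 0.29 = 2.9957 / 0.29 = 10.33.

[0.00, 10.33]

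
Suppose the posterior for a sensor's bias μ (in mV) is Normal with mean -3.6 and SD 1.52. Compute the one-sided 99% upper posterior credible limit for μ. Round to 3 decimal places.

-0.064

Need U with P(μ ≤ U) = 0.99: U = -3.6 + z_{0.01}·1.52.
z = 2.326; U = -3.6 + 2.326 × 1.52 = -0.064.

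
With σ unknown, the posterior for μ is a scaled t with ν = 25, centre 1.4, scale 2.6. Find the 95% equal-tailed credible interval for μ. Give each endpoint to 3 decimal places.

[-3.955, 6.755]

The t_25 distribution is symmetric; the 95% interval is 1.4 ± t·2.6 with t_{0.975,25} = 2.060.
Half-width: 2.060 × 2.6 = 5.355.
1.4 − 5.355 = -3.955; 1.4 + 5.355 = 6.755.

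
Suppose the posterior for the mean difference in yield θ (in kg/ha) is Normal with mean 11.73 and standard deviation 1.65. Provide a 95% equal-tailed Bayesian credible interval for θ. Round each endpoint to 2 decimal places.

[8.50, 14.96]

The posterior is symmetric, so the 95% equal-tailed interval is θ = 11.73 ± z·1.65 with z = 1.960.
Half-width: 1.960 × 1.65 = 3.23.
11.73 − 3.23 = 8.50; 11.73 + 3.23 = 14.96.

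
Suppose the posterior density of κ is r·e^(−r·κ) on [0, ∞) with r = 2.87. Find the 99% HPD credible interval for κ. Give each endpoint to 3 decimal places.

[0.000, 1.605]

The exponential density is strictly decreasing on [0, ∞), so the HPD interval is anchored at 0: [0, q] with P(κ ≤ q) = 0.99.
q = −ln(1 − 0.99) / 2.87 = 4.6052 / 2.87 = 1.605.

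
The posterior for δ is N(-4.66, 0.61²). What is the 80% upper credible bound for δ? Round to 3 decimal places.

-4.147

Need U with P(δ ≤ U) = 0.80: U = -4.66 + z_{0.2}·0.61.
z = 0.842; U = -4.66 + 0.842 × 0.61 = -4.147.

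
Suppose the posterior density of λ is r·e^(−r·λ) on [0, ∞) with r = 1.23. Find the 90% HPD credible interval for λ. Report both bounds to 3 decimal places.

The exponential density is strictly decreasing on [0, ∞), so the HPD interval is anchored at 0: [0, q] with P(λ ≤ q) = 0.90.
q = −ln(1 − 0.90) / 1.23 = 2.3026 / 1.23 = 1.872.

[0.000, 1.872]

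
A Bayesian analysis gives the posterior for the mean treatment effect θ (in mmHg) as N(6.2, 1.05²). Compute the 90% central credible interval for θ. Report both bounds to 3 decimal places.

[4.473, 7.927]

The posterior is symmetric, so the 90% equal-tailed interval is θ = 6.2 ± z·1.05 with z = 1.645.
Half-width: 1.645 × 1.05 = 1.727.
6.2 − 1.727 = 4.473; 6.2 + 1.727 = 7.927.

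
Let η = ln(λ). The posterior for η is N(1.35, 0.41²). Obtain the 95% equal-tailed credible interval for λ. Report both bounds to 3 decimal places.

[1.727, 8.616]

On the log scale the 95% interval is 1.35 ± 1.960 × 0.41 = [0.5464, 2.1536].
Exponentiate: [e^0.5464, e^2.1536] = [1.727, 8.616].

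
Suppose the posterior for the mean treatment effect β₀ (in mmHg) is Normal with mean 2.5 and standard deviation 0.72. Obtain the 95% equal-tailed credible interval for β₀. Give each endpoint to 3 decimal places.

The posterior is symmetric, so the 95% equal-tailed interval is β₀ = 2.5 ± z·0.72 with z = 1.960.
Half-width: 1.960 × 0.72 = 1.411.
2.5 − 1.411 = 1.089; 2.5 + 1.411 = 3.911.

[1.089, 3.911]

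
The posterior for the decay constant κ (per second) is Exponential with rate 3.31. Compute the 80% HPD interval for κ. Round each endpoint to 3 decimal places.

The exponential density is strictly decreasing on [0, ∞), so the HPD interval is anchored at 0: [0, q] with P(κ ≤ q) = 0.80.
q = −ln(1 − 0.80) / 3.31 = 1.6094 / 3.31 = 0.486.

[0.000, 0.486]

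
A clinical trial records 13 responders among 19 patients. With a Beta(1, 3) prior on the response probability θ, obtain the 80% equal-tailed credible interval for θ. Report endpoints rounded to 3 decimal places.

[0.477, 0.736]

Posterior: Beta(1+13, 3+6) = Beta(14, 9).
Equal-tailed 80% interval: the 0.1 and 0.9 quantiles of Beta(14, 9).
Posterior mean ≈ 0.609, SD ≈ 0.100; a Normal approximation gives roughly [0.481, 0.736].
Exact: F⁻¹(0.1) = 0.477; F⁻¹(0.9) = 0.736.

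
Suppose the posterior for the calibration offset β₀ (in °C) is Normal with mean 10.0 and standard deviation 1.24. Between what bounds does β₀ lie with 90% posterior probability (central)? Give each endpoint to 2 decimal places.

[7.96, 12.04]

The posterior is symmetric, so the 90% equal-tailed interval is β₀ = 10.0 ± z·1.24 with z = 1.645.
Half-width: 1.645 × 1.24 = 2.04.
10.0 − 2.04 = 7.96; 10.0 + 2.04 = 12.04.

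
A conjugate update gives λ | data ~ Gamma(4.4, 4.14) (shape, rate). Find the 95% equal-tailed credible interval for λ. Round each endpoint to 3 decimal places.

[0.313, 2.262]

Posterior: Gamma(shape 4.4, rate 4.14).
Equal-tailed 95% interval: Gamma(4.4, 4.14) quantiles at 0.025 and 0.975.
Posterior mean ≈ 1.063, SD ≈ 0.507; a Normal approximation gives roughly [0.070, 2.056].
Exact: lower = 0.313; upper = 2.262.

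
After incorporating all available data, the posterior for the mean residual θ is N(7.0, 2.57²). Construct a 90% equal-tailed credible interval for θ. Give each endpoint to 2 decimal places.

The posterior is symmetric, so the 90% equal-tailed interval is θ = 7.0 ± z·2.57 with z = 1.645.
Half-width: 1.645 × 2.57 = 4.23.
7.0 − 4.23 = 2.77; 7.0 + 4.23 = 11.23.

[2.77, 11.23]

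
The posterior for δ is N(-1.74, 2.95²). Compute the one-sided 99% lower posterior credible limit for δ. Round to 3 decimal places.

-8.603

Need L with P(δ ≥ L) = 0.99: L = -1.74 − z_{0.01}·2.95.
z = 2.326; L = -1.74 − 2.326 × 2.95 = -8.603.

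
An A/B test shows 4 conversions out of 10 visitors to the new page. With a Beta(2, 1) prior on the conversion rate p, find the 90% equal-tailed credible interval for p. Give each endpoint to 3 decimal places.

Posterior: Beta(2+4, 1+6) = Beta(6, 7).
Equal-tailed 90% interval: the 0.05 and 0.95 quantiles of Beta(6, 7).
Posterior mean ≈ 0.462, SD ≈ 0.133; a Normal approximation gives roughly [0.242, 0.681].
Exact: F⁻¹(0.05) = 0.245; F⁻¹(0.95) = 0.685.

[0.245, 0.685]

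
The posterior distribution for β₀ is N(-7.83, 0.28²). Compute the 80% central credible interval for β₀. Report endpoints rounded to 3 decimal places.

[-8.189, -7.471]

The posterior is symmetric, so the 80% equal-tailed interval is β₀ = -7.83 ± z·0.28 with z = 1.282.
Half-width: 1.282 × 0.28 = 0.359.
-7.83 − 0.359 = -8.189; -7.83 + 0.359 = -7.471.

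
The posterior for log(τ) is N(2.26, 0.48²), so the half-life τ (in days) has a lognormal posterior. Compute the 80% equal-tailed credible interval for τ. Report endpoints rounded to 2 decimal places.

On the log scale the 80% interval is 2.26 ± 1.282 × 0.48 = [1.6449, 2.8751].
Exponentiate: [e^1.6449, e^2.8751] = [5.18, 17.73].

[5.18, 17.73]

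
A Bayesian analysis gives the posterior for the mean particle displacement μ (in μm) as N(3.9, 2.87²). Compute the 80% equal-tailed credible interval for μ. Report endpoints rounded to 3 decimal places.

The posterior is symmetric, so the 80% equal-tailed interval is μ = 3.9 ± z·2.87 with z = 1.282.
Half-width: 1.282 × 2.87 = 3.678.
3.9 − 3.678 = 0.222; 3.9 + 3.678 = 7.578.

[0.222, 7.578]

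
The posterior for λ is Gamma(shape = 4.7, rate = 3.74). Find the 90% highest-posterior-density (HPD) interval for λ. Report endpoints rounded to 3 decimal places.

[0.356, 2.122]

The posterior is unimodal and skewed, so the HPD interval has equal density at both endpoints and is the shortest 90% interval.
Solving f(0.356) = f(2.122) with F(2.122) − F(0.356) = 0.90 gives [0.356, 2.122].
For comparison, the equal-tailed interval is [0.477, 2.336]; the HPD is narrower and shifted toward the mode.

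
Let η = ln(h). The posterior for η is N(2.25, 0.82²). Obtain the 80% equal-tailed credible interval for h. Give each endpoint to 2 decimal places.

On the log scale the 80% interval is 2.25 ± 1.282 × 0.82 = [1.1991, 3.3009].
Exponentiate: [e^1.1991, e^3.3009] = [3.32, 27.14].

[3.32, 27.14]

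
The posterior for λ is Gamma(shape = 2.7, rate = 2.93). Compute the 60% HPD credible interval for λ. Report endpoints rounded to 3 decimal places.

[0.271, 1.066]

The posterior is unimodal and skewed, so the HPD interval has equal density at both endpoints and is the shortest 60% interval.
Solving f(0.271) = f(1.066) with F(1.066) − F(0.271) = 0.60 gives [0.271, 1.066].
For comparison, the equal-tailed interval is [0.449, 1.331]; the HPD is narrower and shifted toward the mode.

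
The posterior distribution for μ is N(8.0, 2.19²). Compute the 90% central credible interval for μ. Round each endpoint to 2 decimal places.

The posterior is symmetric, so the 90% equal-tailed interval is μ = 8.0 ± z·2.19 with z = 1.645.
Half-width: 1.645 × 2.19 = 3.60.
8.0 − 3.60 = 4.40; 8.0 + 3.60 = 11.60.

[4.40, 11.60]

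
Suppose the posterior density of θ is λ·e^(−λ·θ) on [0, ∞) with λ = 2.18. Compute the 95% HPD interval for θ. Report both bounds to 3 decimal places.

[0.000, 1.374]

The exponential density is strictly decreasing on [0, ∞), so the HPD interval is anchored at 0: [0, q] with P(θ ≤ q) = 0.95.
q = −ln(1 − 0.95) / 2.18 = 2.9957 / 2.18 = 1.374.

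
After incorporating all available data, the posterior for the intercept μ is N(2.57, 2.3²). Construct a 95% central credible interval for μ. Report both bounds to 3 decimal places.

The posterior is symmetric, so the 95% equal-tailed interval is μ = 2.57 ± z·2.3 with z = 1.960.
Half-width: 1.960 × 2.3 = 4.508.
2.57 − 4.508 = -1.938; 2.57 + 4.508 = 7.078.

[-1.938, 7.078]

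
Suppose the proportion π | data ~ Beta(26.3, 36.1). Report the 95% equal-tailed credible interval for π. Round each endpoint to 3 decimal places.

[0.303, 0.545]

Posterior: Beta(26.3, 36.1).
Equal-tailed 95% interval: the 0.025 and 0.975 quantiles of Beta(26.3, 36.1).
Posterior mean ≈ 0.421, SD ≈ 0.062; a Normal approximation gives roughly [0.300, 0.543].
Exact: F⁻¹(0.025) = 0.303; F⁻¹(0.975) = 0.545.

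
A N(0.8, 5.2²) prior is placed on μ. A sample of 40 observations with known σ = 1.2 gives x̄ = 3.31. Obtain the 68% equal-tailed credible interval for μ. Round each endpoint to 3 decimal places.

Posterior precision = 1/5.2² + 40/1.2² = 0.0370 + 27.7778 = 27.8148, so posterior SD = 0.1896.
Posterior mean = (0.8/5.2² + 40·3.31/1.2²) / 27.8148 = 3.3067.
Interval: 3.3067 ± 0.994 × 0.1896 → [3.118, 3.495].

[3.118, 3.495]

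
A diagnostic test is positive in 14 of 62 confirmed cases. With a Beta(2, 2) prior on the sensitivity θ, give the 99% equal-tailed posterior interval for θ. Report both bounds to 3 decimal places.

[0.124, 0.390]

Posterior: Beta(2+14, 2+48) = Beta(16, 50).
Equal-tailed 99% interval: the 0.005 and 0.995 quantiles of Beta(16, 50).
Posterior mean ≈ 0.242, SD ≈ 0.052; a Normal approximation gives roughly [0.108, 0.377].
Exact: F⁻¹(0.005) = 0.124; F⁻¹(0.995) = 0.390.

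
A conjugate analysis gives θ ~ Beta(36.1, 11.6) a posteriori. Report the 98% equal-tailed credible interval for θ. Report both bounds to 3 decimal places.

[0.600, 0.882]

Posterior: Beta(36.1, 11.6).
Equal-tailed 98% interval: the 0.01 and 0.99 quantiles of Beta(36.1, 11.6).
Posterior mean ≈ 0.757, SD ≈ 0.061; a Normal approximation gives roughly [0.614, 0.900].
Exact: F⁻¹(0.01) = 0.600; F⁻¹(0.99) = 0.882.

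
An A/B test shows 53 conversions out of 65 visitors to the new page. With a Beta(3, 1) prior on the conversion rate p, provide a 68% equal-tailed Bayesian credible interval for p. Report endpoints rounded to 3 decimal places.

[0.765, 0.858]

Posterior: Beta(3+53, 1+12) = Beta(56, 13).
Equal-tailed 68% interval: the 0.16 and 0.84 quantiles of Beta(56, 13).
Posterior mean ≈ 0.812, SD ≈ 0.047; a Normal approximation gives roughly [0.765, 0.858].
Exact: F⁻¹(0.16) = 0.765; F⁻¹(0.84) = 0.858.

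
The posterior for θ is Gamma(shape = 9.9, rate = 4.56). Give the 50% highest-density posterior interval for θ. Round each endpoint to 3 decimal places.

The posterior is unimodal and skewed, so the HPD interval has equal density at both endpoints and is the shortest 50% interval.
Solving f(1.540) = f(2.432) with F(2.432) − F(1.540) = 0.50 gives [1.540, 2.432].
For comparison, the equal-tailed interval is [1.675, 2.588]; the HPD is narrower and shifted toward the mode.

[1.540, 2.432]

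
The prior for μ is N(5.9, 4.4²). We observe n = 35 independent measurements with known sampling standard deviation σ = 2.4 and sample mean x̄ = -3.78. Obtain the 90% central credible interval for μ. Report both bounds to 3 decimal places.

[-4.363, -3.034]

Posterior precision = 1/4.4² + 35/2.4² = 0.0517 + 6.0764 = 6.1280, so posterior SD = 0.4040.
Posterior mean = (5.9/4.4² + 35·-3.78/2.4²) / 6.1280 = -3.6984.
Interval: -3.6984 ± 1.645 × 0.4040 → [-4.363, -3.034].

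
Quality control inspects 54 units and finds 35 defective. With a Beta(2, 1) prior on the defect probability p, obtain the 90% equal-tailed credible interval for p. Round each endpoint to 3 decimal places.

[0.543, 0.749]

Posterior: Beta(2+35, 1+19) = Beta(37, 20).
Equal-tailed 90% interval: the 0.05 and 0.95 quantiles of Beta(37, 20).
Posterior mean ≈ 0.649, SD ≈ 0.063; a Normal approximation gives roughly [0.546, 0.752].
Exact: F⁻¹(0.05) = 0.543; F⁻¹(0.95) = 0.749.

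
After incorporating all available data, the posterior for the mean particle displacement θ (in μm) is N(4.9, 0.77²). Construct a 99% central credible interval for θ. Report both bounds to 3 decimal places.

The posterior is symmetric, so the 99% equal-tailed interval is θ = 4.9 ± z·0.77 with z = 2.576.
Half-width: 2.576 × 0.77 = 1.983.
4.9 − 1.983 = 2.917; 4.9 + 1.983 = 6.883.

[2.917, 6.883]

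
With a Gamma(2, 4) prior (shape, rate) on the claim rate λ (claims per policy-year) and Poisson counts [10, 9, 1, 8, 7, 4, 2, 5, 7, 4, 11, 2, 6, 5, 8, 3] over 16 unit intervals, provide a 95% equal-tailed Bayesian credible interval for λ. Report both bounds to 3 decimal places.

[3.798, 5.697]

Posterior: Gamma(2+92, 4+16) = Gamma(94, 20) (shape, rate).
Equal-tailed 95% interval: Gamma(94, 20) quantiles at 0.025 and 0.975.
Posterior mean ≈ 4.700, SD ≈ 0.485; a Normal approximation gives roughly [3.750, 5.650].
Exact: lower = 3.798; upper = 5.697.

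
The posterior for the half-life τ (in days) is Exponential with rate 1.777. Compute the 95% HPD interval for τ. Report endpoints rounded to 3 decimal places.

[0.000, 1.686]

The exponential density is strictly decreasing on [0, ∞), so the HPD interval is anchored at 0: [0, q] with P(τ ≤ q) = 0.95.
q = −ln(1 − 0.95) / 1.777 = 2.9957 / 1.777 = 1.686.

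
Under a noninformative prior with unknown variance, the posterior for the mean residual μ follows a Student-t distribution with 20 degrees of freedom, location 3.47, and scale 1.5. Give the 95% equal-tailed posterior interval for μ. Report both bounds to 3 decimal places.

[0.341, 6.599]

The t_20 distribution is symmetric; the 95% interval is 3.47 ± t·1.5 with t_{0.975,20} = 2.086.
Half-width: 2.086 × 1.5 = 3.129.
3.47 − 3.129 = 0.341; 3.47 + 3.129 = 6.599.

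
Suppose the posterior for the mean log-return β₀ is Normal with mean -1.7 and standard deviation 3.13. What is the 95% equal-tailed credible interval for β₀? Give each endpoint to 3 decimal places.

The posterior is symmetric, so the 95% equal-tailed interval is β₀ = -1.7 ± z·3.13 with z = 1.960.
Half-width: 1.960 × 3.13 = 6.135.
-1.7 − 6.135 = -7.835; -1.7 + 6.135 = 4.435.

[-7.835, 4.435]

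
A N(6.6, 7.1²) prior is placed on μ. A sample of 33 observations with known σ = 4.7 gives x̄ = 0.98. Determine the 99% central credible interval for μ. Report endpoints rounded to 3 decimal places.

[-1.040, 3.147]

Posterior precision = 1/7.1² + 33/4.7² = 0.0198 + 1.4939 = 1.5137, so posterior SD = 0.8128.
Posterior mean = (6.6/7.1² + 33·0.98/4.7²) / 1.5137 = 1.0536.
Interval: 1.0536 ± 2.576 × 0.8128 → [-1.040, 3.147].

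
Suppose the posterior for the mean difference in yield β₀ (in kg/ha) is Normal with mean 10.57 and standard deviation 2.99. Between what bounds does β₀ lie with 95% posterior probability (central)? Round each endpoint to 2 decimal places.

[4.71, 16.43]

The posterior is symmetric, so the 95% equal-tailed interval is β₀ = 10.57 ± z·2.99 with z = 1.960.
Half-width: 1.960 × 2.99 = 5.86.
10.57 − 5.86 = 4.71; 10.57 + 5.86 = 16.43.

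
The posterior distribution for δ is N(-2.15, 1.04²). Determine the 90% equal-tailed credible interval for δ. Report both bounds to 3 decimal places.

The posterior is symmetric, so the 90% equal-tailed interval is δ = -2.15 ± z·1.04 with z = 1.645.
Half-width: 1.645 × 1.04 = 1.711.
-2.15 − 1.711 = -3.861; -2.15 + 1.711 = -0.439.

[-3.861, -0.439]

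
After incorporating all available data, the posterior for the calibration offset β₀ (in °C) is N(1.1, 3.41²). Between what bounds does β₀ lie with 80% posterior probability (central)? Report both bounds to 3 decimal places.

The posterior is symmetric, so the 80% equal-tailed interval is β₀ = 1.1 ± z·3.41 with z = 1.282.
Half-width: 1.282 × 3.41 = 4.370.
1.1 − 4.370 = -3.270; 1.1 + 4.370 = 5.470.

[-3.270, 5.470]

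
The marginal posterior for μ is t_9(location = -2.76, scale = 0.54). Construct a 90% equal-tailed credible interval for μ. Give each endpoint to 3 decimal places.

The t_9 distribution is symmetric; the 90% interval is -2.76 ± t·0.54 with t_{0.95,9} = 1.833.
Half-width: 1.833 × 0.54 = 0.990.
-2.76 − 0.990 = -3.750; -2.76 + 0.990 = -1.770.

[-3.750, -1.770]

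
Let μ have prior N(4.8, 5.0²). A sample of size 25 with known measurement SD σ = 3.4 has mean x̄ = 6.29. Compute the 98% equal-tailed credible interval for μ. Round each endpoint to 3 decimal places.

[4.695, 7.830]

Posterior precision = 1/5.0² + 25/3.4² = 0.0400 + 2.1626 = 2.2026, so posterior SD = 0.6738.
Posterior mean = (4.8/5.0² + 25·6.29/3.4²) / 2.2026 = 6.2629.
Interval: 6.2629 ± 2.326 × 0.6738 → [4.695, 7.830].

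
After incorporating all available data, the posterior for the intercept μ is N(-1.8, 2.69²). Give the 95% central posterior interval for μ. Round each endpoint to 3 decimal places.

[-7.072, 3.472]

The posterior is symmetric, so the 95% equal-tailed interval is μ = -1.8 ± z·2.69 with z = 1.960.
Half-width: 1.960 × 2.69 = 5.272.
-1.8 − 5.272 = -7.072; -1.8 + 5.272 = 3.472.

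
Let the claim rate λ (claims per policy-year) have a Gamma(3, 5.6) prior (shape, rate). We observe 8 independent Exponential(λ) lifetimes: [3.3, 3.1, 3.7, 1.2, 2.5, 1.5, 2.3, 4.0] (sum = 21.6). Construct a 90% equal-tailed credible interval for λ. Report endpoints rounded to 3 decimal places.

Posterior: Gamma(3+8, 5.6+21.6) = Gamma(11, 27.2) (shape, rate).
Equal-tailed 90% interval: Gamma(11, 27.2) quantiles at 0.05 and 0.95.
Posterior mean ≈ 0.404, SD ≈ 0.122; a Normal approximation gives roughly [0.204, 0.605].
Exact: lower = 0.227; upper = 0.624.

[0.227, 0.624]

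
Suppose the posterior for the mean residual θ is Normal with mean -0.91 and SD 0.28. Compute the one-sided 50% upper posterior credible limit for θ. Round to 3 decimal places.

-0.910

Need U with P(θ ≤ U) = 0.50: U = -0.91 + z_{0.5}·0.28.
z = 0.000; U = -0.91 + 0.000 × 0.28 = -0.910.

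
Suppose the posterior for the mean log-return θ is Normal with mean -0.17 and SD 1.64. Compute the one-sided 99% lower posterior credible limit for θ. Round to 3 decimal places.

-3.985

Need L with P(θ ≥ L) = 0.99: L = -0.17 − z_{0.01}·1.64.
z = 2.326; L = -0.17 − 2.326 × 1.64 = -3.985.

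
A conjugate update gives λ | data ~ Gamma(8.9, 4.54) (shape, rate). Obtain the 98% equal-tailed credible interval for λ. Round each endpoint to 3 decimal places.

Posterior: Gamma(shape 8.9, rate 4.54).
Equal-tailed 98% interval: Gamma(8.9, 4.54) quantiles at 0.01 and 0.99.
Posterior mean ≈ 1.960, SD ≈ 0.657; a Normal approximation gives roughly [0.432, 3.489].
Exact: lower = 0.759; upper = 3.803.

[0.759, 3.803]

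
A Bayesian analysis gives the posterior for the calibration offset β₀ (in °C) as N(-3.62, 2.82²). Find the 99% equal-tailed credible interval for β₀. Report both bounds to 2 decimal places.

The posterior is symmetric, so the 99% equal-tailed interval is β₀ = -3.62 ± z·2.82 with z = 2.576.
Half-width: 2.576 × 2.82 = 7.26.
-3.62 − 7.26 = -10.88; -3.62 + 7.26 = 3.64.

[-10.88, 3.64]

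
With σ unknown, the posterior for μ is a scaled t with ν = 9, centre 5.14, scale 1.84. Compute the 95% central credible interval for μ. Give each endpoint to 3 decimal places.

The t_9 distribution is symmetric; the 95% interval is 5.14 ± t·1.84 with t_{0.975,9} = 2.262.
Half-width: 2.262 × 1.84 = 4.162.
5.14 − 4.162 = 0.978; 5.14 + 4.162 = 9.302.

[0.978, 9.302]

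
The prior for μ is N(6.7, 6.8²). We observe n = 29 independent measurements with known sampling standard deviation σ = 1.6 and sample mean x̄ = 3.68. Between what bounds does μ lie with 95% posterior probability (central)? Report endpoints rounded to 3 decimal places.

Posterior precision = 1/6.8² + 29/1.6² = 0.0216 + 11.3281 = 11.3498, so posterior SD = 0.2968.
Posterior mean = (6.7/6.8² + 29·3.68/1.6²) / 11.3498 = 3.6858.
Interval: 3.6858 ± 1.960 × 0.2968 → [3.104, 4.268].

[3.104, 4.268]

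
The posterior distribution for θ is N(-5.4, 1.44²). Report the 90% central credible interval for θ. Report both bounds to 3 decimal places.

[-7.769, -3.031]

The posterior is symmetric, so the 90% equal-tailed interval is θ = -5.4 ± z·1.44 with z = 1.645.
Half-width: 1.645 × 1.44 = 2.369.
-5.4 − 2.369 = -7.769; -5.4 + 2.369 = -3.031.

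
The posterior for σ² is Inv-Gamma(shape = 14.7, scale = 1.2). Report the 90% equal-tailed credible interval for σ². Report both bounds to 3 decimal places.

Inverse-Gamma(14.7, 1.2) quantiles: F⁻¹(0.05) and F⁻¹(0.95).
Equivalently, 1/σ² ~ Gamma(14.7, rate = 1.2); invert its 0.95 and 0.05 quantiles.
Posterior mean ≈ 0.088, SD ≈ 0.025; a Normal approximation gives roughly [0.047, 0.128].
Exact: lower = 0.056; upper = 0.133.

[0.056, 0.133]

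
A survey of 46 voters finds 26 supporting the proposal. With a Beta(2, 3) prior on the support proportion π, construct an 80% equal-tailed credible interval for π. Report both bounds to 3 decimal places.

Posterior: Beta(2+26, 3+20) = Beta(28, 23).
Equal-tailed 80% interval: the 0.1 and 0.9 quantiles of Beta(28, 23).
Posterior mean ≈ 0.549, SD ≈ 0.069; a Normal approximation gives roughly [0.461, 0.637].
Exact: F⁻¹(0.1) = 0.460; F⁻¹(0.9) = 0.638.

[0.460, 0.638]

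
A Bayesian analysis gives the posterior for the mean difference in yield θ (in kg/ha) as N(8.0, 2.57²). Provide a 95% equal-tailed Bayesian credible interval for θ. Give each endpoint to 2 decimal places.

[2.96, 13.04]

The posterior is symmetric, so the 95% equal-tailed interval is θ = 8.0 ± z·2.57 with z = 1.960.
Half-width: 1.960 × 2.57 = 5.04.
8.0 − 5.04 = 2.96; 8.0 + 5.04 = 13.04.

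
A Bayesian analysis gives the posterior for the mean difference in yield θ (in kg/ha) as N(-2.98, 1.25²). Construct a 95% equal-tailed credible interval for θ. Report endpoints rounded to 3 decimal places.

The posterior is symmetric, so the 95% equal-tailed interval is θ = -2.98 ± z·1.25 with z = 1.960.
Half-width: 1.960 × 1.25 = 2.450.
-2.98 − 2.450 = -5.430; -2.98 + 2.450 = -0.530.

[-5.430, -0.530]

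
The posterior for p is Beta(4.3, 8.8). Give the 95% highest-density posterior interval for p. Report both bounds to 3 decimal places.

The posterior is unimodal and skewed, so the HPD interval has equal density at both endpoints and is the shortest 95% interval.
Solving f(0.098) = f(0.572) with F(0.572) − F(0.098) = 0.95 gives [0.098, 0.572].
For comparison, the equal-tailed interval is [0.113, 0.593]; the HPD is narrower and shifted toward the mode.

[0.098, 0.572]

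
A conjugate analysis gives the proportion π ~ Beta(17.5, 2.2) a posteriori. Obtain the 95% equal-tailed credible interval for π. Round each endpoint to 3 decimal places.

Posterior: Beta(17.5, 2.2).
Equal-tailed 95% interval: the 0.025 and 0.975 quantiles of Beta(17.5, 2.2).
Posterior mean ≈ 0.888, SD ≈ 0.069; a Normal approximation gives roughly [0.753, 1.024].
Exact: F⁻¹(0.025) = 0.721; F⁻¹(0.975) = 0.983.

[0.721, 0.983]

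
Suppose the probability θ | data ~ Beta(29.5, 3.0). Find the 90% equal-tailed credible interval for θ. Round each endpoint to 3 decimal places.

[0.813, 0.974]

Posterior: Beta(29.5, 3.0).
Equal-tailed 90% interval: the 0.05 and 0.95 quantiles of Beta(29.5, 3.0).
Posterior mean ≈ 0.908, SD ≈ 0.050; a Normal approximation gives roughly [0.825, 0.990].
Exact: F⁻¹(0.05) = 0.813; F⁻¹(0.95) = 0.974.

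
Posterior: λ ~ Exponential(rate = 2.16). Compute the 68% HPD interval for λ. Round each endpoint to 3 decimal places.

[0.000, 0.528]

The exponential density is strictly decreasing on [0, ∞), so the HPD interval is anchored at 0: [0, q] with P(λ ≤ q) = 0.68.
q = −ln(1 − 0.68) / 2.16 = 1.1394 / 2.16 = 0.528.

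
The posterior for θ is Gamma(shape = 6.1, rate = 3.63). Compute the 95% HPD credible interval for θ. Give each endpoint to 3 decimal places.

[0.500, 3.032]

The posterior is unimodal and skewed, so the HPD interval has equal density at both endpoints and is the shortest 95% interval.
Solving f(0.500) = f(3.032) with F(3.032) − F(0.500) = 0.95 gives [0.500, 3.032].
For comparison, the equal-tailed interval is [0.623, 3.253]; the HPD is narrower and shifted toward the mode.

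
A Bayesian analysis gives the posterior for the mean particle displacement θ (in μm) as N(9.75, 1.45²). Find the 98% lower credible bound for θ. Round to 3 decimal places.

Need L with P(θ ≥ L) = 0.98: L = 9.75 − z_{0.02}·1.45.
z = 2.054; L = 9.75 − 2.054 × 1.45 = 6.772.

6.772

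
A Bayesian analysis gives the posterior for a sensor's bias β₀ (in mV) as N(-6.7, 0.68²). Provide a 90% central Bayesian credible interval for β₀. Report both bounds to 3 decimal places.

The posterior is symmetric, so the 90% equal-tailed interval is β₀ = -6.7 ± z·0.68 with z = 1.645.
Half-width: 1.645 × 0.68 = 1.119.
-6.7 − 1.119 = -7.819; -6.7 + 1.119 = -5.581.

[-7.819, -5.581]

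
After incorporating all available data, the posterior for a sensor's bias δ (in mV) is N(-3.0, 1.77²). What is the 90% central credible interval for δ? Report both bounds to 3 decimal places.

[-5.911, -0.089]

The posterior is symmetric, so the 90% equal-tailed interval is δ = -3.0 ± z·1.77 with z = 1.645.
Half-width: 1.645 × 1.77 = 2.911.
-3.0 − 2.911 = -5.911; -3.0 + 2.911 = -0.089.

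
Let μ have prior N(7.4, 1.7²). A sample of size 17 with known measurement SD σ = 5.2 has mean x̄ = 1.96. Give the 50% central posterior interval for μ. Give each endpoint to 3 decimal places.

Posterior precision = 1/1.7² + 17/5.2² = 0.3460 + 0.6287 = 0.9747, so posterior SD = 1.0129.
Posterior mean = (7.4/1.7² + 17·1.96/5.2²) / 0.9747 = 3.8912.
Interval: 3.8912 ± 0.674 × 1.0129 → [3.208, 4.574].

[3.208, 4.574]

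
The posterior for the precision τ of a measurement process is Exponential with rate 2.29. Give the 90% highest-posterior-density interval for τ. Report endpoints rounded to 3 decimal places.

The exponential density is strictly decreasing on [0, ∞), so the HPD interval is anchored at 0: [0, q] with P(τ ≤ q) = 0.90.
q = −ln(1 − 0.90) / 2.29 = 2.3026 / 2.29 = 1.005.

[0.000, 1.005]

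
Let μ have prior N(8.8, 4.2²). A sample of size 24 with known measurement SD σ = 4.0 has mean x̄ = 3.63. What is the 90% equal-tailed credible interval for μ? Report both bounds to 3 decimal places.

Posterior precision = 1/4.2² + 24/4.0² = 0.0567 + 1.5000 = 1.5567, so posterior SD = 0.8015.
Posterior mean = (8.8/4.2² + 24·3.63/4.0²) / 1.5567 = 3.8183.
Interval: 3.8183 ± 1.645 × 0.8015 → [2.500, 5.137].

[2.500, 5.137]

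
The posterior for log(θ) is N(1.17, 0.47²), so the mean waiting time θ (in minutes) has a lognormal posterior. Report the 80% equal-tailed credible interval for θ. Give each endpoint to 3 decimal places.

On the log scale the 80% interval is 1.17 ± 1.282 × 0.47 = [0.5677, 1.7723].
Exponentiate: [e^0.5677, e^1.7723] = [1.764, 5.885].

[1.764, 5.885]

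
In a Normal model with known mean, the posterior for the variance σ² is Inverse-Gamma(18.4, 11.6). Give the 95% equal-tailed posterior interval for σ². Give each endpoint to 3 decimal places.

Inverse-Gamma(18.4, 11.6) quantiles: F⁻¹(0.025) and F⁻¹(0.975).
Equivalently, 1/σ² ~ Gamma(18.4, rate = 11.6); invert its 0.975 and 0.025 quantiles.
Posterior mean ≈ 0.667, SD ≈ 0.165; a Normal approximation gives roughly [0.344, 0.989].
Exact: lower = 0.419; upper = 1.057.

[0.419, 1.057]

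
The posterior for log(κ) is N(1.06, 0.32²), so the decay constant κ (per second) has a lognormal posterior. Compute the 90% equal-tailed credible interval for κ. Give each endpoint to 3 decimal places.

On the log scale the 90% interval is 1.06 ± 1.645 × 0.32 = [0.5336, 1.5864].
Exponentiate: [e^0.5336, e^1.5864] = [1.705, 4.886].

[1.705, 4.886]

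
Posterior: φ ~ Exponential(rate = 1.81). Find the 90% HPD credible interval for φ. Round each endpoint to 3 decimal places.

[0.000, 1.272]

The exponential density is strictly decreasing on [0, ∞), so the HPD interval is anchored at 0: [0, q] with P(φ ≤ q) = 0.90.
q = −ln(1 − 0.90) / 1.81 = 2.3026 / 1.81 = 1.272.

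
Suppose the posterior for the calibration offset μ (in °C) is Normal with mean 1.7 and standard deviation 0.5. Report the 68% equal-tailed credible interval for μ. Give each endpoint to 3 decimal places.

The posterior is symmetric, so the 68% equal-tailed interval is μ = 1.7 ± z·0.5 with z = 0.994.
Half-width: 0.994 × 0.5 = 0.497.
1.7 − 0.497 = 1.203; 1.7 + 0.497 = 2.197.

[1.203, 2.197]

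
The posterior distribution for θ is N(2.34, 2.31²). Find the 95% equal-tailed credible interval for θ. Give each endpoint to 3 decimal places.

The posterior is symmetric, so the 95% equal-tailed interval is θ = 2.34 ± z·2.31 with z = 1.960.
Half-width: 1.960 × 2.31 = 4.528.
2.34 − 4.528 = -2.188; 2.34 + 4.528 = 6.868.

[-2.188, 6.868]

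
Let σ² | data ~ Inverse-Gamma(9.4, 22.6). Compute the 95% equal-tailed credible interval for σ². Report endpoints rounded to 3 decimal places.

[1.387, 5.154]

Inverse-Gamma(9.4, 22.6) quantiles: F⁻¹(0.025) and F⁻¹(0.975).
Equivalently, 1/σ² ~ Gamma(9.4, rate = 22.6); invert its 0.975 and 0.025 quantiles.
Posterior mean ≈ 2.690, SD ≈ 0.989; a Normal approximation gives roughly [0.752, 4.629].
Exact: lower = 1.387; upper = 5.154.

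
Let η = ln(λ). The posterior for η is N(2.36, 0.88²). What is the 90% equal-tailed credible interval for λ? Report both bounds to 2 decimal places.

On the log scale the 90% interval is 2.36 ± 1.645 × 0.88 = [0.9125, 3.8075].
Exponentiate: [e^0.9125, e^3.8075] = [2.49, 45.04].

[2.49, 45.04]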